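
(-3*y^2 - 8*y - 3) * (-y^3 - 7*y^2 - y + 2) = 3*y^5 + 29*y^4 + 62*y^3 + 23*y^2 - 13*y - 6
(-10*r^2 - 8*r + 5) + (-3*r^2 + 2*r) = -13*r^2 - 6*r + 5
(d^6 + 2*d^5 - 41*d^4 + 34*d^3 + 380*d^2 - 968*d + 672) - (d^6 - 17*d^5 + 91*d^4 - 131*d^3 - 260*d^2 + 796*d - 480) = 19*d^5 - 132*d^4 + 165*d^3 + 640*d^2 - 1764*d + 1152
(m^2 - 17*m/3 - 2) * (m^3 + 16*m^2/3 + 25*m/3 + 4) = m^5 - m^4/3 - 215*m^3/9 - 485*m^2/9 - 118*m/3 - 8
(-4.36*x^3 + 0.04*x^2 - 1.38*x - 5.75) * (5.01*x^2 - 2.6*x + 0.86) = -21.8436*x^5 + 11.5364*x^4 - 10.7674*x^3 - 25.1851*x^2 + 13.7632*x - 4.945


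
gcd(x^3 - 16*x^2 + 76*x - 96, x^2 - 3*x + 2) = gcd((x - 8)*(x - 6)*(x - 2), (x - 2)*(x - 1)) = x - 2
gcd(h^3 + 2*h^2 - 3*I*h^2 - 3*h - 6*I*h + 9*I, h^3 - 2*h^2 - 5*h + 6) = h - 1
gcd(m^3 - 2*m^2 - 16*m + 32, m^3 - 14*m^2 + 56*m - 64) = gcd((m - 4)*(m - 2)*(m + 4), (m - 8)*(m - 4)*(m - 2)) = m^2 - 6*m + 8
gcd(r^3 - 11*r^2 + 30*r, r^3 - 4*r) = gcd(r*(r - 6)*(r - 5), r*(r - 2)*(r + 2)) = r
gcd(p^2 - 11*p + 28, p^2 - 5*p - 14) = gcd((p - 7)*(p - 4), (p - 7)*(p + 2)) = p - 7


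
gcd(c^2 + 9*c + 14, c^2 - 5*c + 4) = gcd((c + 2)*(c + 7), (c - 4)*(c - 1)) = 1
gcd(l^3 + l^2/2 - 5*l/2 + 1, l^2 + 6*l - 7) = l - 1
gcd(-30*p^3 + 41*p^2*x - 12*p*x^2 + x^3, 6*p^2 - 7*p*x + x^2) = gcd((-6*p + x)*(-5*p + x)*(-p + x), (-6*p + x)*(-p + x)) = 6*p^2 - 7*p*x + x^2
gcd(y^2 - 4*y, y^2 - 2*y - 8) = y - 4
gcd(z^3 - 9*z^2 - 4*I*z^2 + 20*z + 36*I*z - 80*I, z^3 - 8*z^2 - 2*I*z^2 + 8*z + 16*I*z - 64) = z - 4*I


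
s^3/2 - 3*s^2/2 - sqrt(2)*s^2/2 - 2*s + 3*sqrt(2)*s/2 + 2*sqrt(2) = (s/2 + 1/2)*(s - 4)*(s - sqrt(2))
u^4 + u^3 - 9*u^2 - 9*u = u*(u - 3)*(u + 1)*(u + 3)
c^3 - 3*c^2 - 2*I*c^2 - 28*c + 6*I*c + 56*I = (c - 7)*(c + 4)*(c - 2*I)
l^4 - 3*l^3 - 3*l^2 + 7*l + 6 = (l - 3)*(l - 2)*(l + 1)^2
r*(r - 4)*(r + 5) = r^3 + r^2 - 20*r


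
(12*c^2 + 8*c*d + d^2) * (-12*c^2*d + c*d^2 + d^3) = -144*c^4*d - 84*c^3*d^2 + 8*c^2*d^3 + 9*c*d^4 + d^5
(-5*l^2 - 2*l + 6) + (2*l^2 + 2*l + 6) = 12 - 3*l^2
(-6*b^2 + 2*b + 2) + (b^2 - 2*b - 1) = 1 - 5*b^2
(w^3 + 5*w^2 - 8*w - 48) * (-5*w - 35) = -5*w^4 - 60*w^3 - 135*w^2 + 520*w + 1680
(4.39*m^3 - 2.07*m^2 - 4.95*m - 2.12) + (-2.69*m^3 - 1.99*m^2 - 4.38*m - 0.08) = 1.7*m^3 - 4.06*m^2 - 9.33*m - 2.2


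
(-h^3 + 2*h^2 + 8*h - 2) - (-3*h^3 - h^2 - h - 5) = 2*h^3 + 3*h^2 + 9*h + 3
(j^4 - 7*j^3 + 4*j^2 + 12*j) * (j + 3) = j^5 - 4*j^4 - 17*j^3 + 24*j^2 + 36*j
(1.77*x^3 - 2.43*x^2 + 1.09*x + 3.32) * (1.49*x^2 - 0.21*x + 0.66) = 2.6373*x^5 - 3.9924*x^4 + 3.3026*x^3 + 3.1141*x^2 + 0.0222000000000001*x + 2.1912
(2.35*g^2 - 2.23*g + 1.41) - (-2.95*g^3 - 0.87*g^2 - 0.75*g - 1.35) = 2.95*g^3 + 3.22*g^2 - 1.48*g + 2.76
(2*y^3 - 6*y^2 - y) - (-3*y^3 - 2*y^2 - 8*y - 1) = 5*y^3 - 4*y^2 + 7*y + 1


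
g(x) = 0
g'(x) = 0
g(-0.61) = 0.00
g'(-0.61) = 0.00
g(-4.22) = 0.00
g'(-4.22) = 0.00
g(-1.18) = 0.00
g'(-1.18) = 0.00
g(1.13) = 0.00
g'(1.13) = 0.00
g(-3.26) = 0.00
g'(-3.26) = 0.00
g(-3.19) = 0.00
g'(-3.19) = 0.00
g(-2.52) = 0.00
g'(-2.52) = 0.00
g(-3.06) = 0.00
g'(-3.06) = 0.00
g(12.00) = 0.00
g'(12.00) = 0.00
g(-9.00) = 0.00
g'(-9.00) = 0.00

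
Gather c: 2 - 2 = 0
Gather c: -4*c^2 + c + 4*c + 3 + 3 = -4*c^2 + 5*c + 6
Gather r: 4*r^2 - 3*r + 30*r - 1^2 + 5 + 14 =4*r^2 + 27*r + 18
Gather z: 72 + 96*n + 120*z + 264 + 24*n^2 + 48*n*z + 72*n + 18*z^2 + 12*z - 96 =24*n^2 + 168*n + 18*z^2 + z*(48*n + 132) + 240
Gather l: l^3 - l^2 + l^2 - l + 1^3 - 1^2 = l^3 - l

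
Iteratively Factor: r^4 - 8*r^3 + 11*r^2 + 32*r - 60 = (r - 2)*(r^3 - 6*r^2 - r + 30) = (r - 2)*(r + 2)*(r^2 - 8*r + 15) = (r - 3)*(r - 2)*(r + 2)*(r - 5)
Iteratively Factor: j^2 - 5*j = (j - 5)*(j)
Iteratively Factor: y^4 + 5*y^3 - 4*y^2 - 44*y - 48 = (y - 3)*(y^3 + 8*y^2 + 20*y + 16) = (y - 3)*(y + 4)*(y^2 + 4*y + 4) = (y - 3)*(y + 2)*(y + 4)*(y + 2)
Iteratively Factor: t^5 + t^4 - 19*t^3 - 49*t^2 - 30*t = (t)*(t^4 + t^3 - 19*t^2 - 49*t - 30) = t*(t + 2)*(t^3 - t^2 - 17*t - 15) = t*(t + 2)*(t + 3)*(t^2 - 4*t - 5) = t*(t + 1)*(t + 2)*(t + 3)*(t - 5)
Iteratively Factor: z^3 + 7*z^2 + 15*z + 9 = (z + 3)*(z^2 + 4*z + 3) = (z + 1)*(z + 3)*(z + 3)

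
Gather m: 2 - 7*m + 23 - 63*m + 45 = 70 - 70*m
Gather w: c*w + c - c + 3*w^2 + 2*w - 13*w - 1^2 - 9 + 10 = 3*w^2 + w*(c - 11)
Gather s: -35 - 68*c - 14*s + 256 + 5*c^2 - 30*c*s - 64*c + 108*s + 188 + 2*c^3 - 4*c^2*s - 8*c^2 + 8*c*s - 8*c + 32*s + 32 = 2*c^3 - 3*c^2 - 140*c + s*(-4*c^2 - 22*c + 126) + 441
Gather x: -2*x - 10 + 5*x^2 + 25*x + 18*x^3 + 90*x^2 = 18*x^3 + 95*x^2 + 23*x - 10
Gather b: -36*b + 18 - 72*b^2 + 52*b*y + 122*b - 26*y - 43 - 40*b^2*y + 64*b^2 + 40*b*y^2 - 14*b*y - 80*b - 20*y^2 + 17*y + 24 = b^2*(-40*y - 8) + b*(40*y^2 + 38*y + 6) - 20*y^2 - 9*y - 1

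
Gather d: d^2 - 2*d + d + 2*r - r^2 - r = d^2 - d - r^2 + r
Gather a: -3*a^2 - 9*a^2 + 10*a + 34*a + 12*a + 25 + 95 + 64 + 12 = -12*a^2 + 56*a + 196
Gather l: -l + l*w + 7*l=l*(w + 6)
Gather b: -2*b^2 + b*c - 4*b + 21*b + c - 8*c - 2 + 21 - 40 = -2*b^2 + b*(c + 17) - 7*c - 21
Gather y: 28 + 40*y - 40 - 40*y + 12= 0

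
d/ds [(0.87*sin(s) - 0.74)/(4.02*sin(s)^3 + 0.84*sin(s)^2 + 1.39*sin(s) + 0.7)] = (-6.9948*sin(s)^3 + 8.1936*sin(s)^2 + 1.2432*sin(s) + 1.6376)*cos(s)/(16.1604*sin(s)^6 + 6.7536*sin(s)^5 + 11.8812*sin(s)^4 + 7.9632*sin(s)^3 + 3.1081*sin(s)^2 + 1.946*sin(s) + 0.49)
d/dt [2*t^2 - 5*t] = 4*t - 5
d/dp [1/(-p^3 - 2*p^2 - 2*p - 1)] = (3*p^2 + 4*p + 2)/(p^3 + 2*p^2 + 2*p + 1)^2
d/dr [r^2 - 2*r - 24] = 2*r - 2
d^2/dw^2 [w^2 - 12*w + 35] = 2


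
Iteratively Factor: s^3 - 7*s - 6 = (s - 3)*(s^2 + 3*s + 2) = (s - 3)*(s + 2)*(s + 1)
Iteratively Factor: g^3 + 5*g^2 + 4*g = (g + 1)*(g^2 + 4*g) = g*(g + 1)*(g + 4)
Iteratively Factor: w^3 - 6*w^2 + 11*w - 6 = (w - 1)*(w^2 - 5*w + 6) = (w - 3)*(w - 1)*(w - 2)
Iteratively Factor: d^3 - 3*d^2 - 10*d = (d + 2)*(d^2 - 5*d) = (d - 5)*(d + 2)*(d)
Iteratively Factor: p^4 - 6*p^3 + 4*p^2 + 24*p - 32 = (p - 4)*(p^3 - 2*p^2 - 4*p + 8) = (p - 4)*(p + 2)*(p^2 - 4*p + 4) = (p - 4)*(p - 2)*(p + 2)*(p - 2)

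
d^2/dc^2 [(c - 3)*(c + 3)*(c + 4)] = 6*c + 8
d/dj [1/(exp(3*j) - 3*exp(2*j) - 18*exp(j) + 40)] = 3*(-exp(2*j) + 2*exp(j) + 6)*exp(j)/(exp(3*j) - 3*exp(2*j) - 18*exp(j) + 40)^2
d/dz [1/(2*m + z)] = -1/(2*m + z)^2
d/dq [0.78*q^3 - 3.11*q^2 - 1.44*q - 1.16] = 2.34*q^2 - 6.22*q - 1.44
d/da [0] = 0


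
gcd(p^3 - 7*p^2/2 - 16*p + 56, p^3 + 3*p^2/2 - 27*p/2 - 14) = p^2 + p/2 - 14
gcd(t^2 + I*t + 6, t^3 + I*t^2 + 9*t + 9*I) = t + 3*I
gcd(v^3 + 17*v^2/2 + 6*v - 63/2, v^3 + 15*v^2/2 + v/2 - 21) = v^2 + 11*v/2 - 21/2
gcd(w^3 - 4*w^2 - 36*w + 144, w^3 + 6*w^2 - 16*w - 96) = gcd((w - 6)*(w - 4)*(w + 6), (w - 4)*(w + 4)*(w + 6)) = w^2 + 2*w - 24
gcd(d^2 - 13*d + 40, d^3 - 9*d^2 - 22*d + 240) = d - 8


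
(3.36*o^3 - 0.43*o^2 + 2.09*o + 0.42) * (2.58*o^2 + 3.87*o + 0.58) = 8.6688*o^5 + 11.8938*o^4 + 5.6769*o^3 + 8.9225*o^2 + 2.8376*o + 0.2436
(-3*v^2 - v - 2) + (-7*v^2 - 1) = -10*v^2 - v - 3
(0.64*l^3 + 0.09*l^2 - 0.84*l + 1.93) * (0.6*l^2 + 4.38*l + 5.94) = 0.384*l^5 + 2.8572*l^4 + 3.6918*l^3 - 1.9866*l^2 + 3.4638*l + 11.4642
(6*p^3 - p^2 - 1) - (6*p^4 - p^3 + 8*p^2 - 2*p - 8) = -6*p^4 + 7*p^3 - 9*p^2 + 2*p + 7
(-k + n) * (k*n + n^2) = -k^2*n + n^3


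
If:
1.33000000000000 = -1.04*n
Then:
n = -1.28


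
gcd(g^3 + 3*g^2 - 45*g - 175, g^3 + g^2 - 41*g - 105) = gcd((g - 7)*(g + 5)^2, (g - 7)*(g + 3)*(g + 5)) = g^2 - 2*g - 35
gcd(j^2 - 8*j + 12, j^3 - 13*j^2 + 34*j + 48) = j - 6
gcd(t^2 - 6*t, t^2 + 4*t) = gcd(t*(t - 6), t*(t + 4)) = t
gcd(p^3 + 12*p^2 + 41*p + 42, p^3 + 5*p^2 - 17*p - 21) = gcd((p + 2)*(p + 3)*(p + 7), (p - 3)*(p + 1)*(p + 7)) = p + 7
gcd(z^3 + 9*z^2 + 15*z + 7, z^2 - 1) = z + 1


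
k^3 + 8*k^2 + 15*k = k*(k + 3)*(k + 5)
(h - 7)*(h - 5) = h^2 - 12*h + 35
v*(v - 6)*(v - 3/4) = v^3 - 27*v^2/4 + 9*v/2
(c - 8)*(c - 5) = c^2 - 13*c + 40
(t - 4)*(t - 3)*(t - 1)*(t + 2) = t^4 - 6*t^3 + 3*t^2 + 26*t - 24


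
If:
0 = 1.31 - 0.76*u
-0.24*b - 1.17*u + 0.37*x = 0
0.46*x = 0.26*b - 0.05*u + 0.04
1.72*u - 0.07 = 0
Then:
No Solution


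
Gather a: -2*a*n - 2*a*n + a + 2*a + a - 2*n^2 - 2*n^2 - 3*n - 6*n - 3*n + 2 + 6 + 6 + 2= a*(4 - 4*n) - 4*n^2 - 12*n + 16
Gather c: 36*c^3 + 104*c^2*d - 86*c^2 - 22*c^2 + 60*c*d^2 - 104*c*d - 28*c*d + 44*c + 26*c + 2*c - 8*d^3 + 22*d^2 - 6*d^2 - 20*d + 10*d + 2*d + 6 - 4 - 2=36*c^3 + c^2*(104*d - 108) + c*(60*d^2 - 132*d + 72) - 8*d^3 + 16*d^2 - 8*d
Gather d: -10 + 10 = 0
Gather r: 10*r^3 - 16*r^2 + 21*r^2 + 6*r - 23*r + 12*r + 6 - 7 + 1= 10*r^3 + 5*r^2 - 5*r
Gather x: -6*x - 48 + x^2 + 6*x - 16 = x^2 - 64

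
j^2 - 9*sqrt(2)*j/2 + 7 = (j - 7*sqrt(2)/2)*(j - sqrt(2))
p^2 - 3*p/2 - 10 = (p - 4)*(p + 5/2)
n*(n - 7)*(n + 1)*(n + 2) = n^4 - 4*n^3 - 19*n^2 - 14*n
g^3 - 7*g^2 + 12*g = g*(g - 4)*(g - 3)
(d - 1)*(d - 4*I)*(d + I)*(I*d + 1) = I*d^4 + 4*d^3 - I*d^3 - 4*d^2 + I*d^2 + 4*d - I*d - 4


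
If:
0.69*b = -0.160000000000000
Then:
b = -0.23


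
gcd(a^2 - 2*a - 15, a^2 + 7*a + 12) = a + 3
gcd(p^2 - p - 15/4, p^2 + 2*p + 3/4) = p + 3/2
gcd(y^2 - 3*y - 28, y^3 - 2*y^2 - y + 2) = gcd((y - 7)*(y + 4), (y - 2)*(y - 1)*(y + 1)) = 1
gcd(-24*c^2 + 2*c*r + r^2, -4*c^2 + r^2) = 1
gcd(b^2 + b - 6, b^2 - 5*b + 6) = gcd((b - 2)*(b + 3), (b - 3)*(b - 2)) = b - 2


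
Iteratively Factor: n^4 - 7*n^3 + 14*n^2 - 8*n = (n - 2)*(n^3 - 5*n^2 + 4*n) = n*(n - 2)*(n^2 - 5*n + 4) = n*(n - 4)*(n - 2)*(n - 1)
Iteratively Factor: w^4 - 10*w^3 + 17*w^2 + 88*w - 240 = (w + 3)*(w^3 - 13*w^2 + 56*w - 80) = (w - 5)*(w + 3)*(w^2 - 8*w + 16) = (w - 5)*(w - 4)*(w + 3)*(w - 4)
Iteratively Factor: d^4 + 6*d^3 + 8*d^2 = (d)*(d^3 + 6*d^2 + 8*d) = d^2*(d^2 + 6*d + 8) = d^2*(d + 2)*(d + 4)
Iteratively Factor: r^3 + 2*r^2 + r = (r + 1)*(r^2 + r) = r*(r + 1)*(r + 1)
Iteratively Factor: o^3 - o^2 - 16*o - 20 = (o + 2)*(o^2 - 3*o - 10) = (o - 5)*(o + 2)*(o + 2)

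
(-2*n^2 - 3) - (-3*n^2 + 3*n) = n^2 - 3*n - 3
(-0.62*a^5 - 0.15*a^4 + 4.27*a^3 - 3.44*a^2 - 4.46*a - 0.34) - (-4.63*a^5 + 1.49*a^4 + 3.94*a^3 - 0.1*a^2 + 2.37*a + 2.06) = 4.01*a^5 - 1.64*a^4 + 0.33*a^3 - 3.34*a^2 - 6.83*a - 2.4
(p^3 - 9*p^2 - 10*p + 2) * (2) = 2*p^3 - 18*p^2 - 20*p + 4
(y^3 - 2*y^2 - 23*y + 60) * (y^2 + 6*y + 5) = y^5 + 4*y^4 - 30*y^3 - 88*y^2 + 245*y + 300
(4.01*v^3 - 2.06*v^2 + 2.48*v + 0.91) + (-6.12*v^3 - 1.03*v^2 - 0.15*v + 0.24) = -2.11*v^3 - 3.09*v^2 + 2.33*v + 1.15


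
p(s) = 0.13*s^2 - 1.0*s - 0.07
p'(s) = 0.26*s - 1.0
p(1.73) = -1.41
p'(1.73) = -0.55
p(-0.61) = 0.59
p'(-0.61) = -1.16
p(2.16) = -1.62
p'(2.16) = -0.44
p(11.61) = 5.84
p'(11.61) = 2.02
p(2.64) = -1.80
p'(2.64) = -0.31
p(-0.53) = 0.50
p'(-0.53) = -1.14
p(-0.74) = 0.74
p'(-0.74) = -1.19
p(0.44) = -0.48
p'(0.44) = -0.89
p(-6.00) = 10.61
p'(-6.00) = -2.56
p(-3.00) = 4.10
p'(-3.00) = -1.78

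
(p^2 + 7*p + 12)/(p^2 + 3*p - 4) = (p + 3)/(p - 1)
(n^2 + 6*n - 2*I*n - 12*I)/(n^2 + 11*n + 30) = (n - 2*I)/(n + 5)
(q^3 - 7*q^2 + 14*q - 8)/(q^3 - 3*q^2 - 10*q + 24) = (q - 1)/(q + 3)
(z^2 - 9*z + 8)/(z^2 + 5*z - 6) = (z - 8)/(z + 6)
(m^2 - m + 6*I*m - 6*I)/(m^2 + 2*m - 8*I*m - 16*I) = (m^2 + m*(-1 + 6*I) - 6*I)/(m^2 + m*(2 - 8*I) - 16*I)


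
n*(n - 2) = n^2 - 2*n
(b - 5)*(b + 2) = b^2 - 3*b - 10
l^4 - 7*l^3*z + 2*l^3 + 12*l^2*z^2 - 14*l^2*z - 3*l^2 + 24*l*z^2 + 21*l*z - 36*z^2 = (l - 1)*(l + 3)*(l - 4*z)*(l - 3*z)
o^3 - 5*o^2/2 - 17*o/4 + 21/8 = (o - 7/2)*(o - 1/2)*(o + 3/2)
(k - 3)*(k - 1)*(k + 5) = k^3 + k^2 - 17*k + 15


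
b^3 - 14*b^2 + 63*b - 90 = (b - 6)*(b - 5)*(b - 3)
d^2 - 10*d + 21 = (d - 7)*(d - 3)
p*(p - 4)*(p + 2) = p^3 - 2*p^2 - 8*p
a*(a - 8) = a^2 - 8*a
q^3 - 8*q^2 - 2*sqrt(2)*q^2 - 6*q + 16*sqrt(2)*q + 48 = (q - 8)*(q - 3*sqrt(2))*(q + sqrt(2))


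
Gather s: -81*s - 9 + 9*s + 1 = -72*s - 8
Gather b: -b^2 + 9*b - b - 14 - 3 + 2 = -b^2 + 8*b - 15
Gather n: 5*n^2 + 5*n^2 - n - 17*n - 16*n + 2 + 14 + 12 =10*n^2 - 34*n + 28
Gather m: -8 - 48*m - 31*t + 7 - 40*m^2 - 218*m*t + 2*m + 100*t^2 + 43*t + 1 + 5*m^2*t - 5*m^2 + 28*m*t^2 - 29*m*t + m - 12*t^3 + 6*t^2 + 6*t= m^2*(5*t - 45) + m*(28*t^2 - 247*t - 45) - 12*t^3 + 106*t^2 + 18*t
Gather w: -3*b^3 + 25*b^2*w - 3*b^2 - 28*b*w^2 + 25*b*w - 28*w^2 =-3*b^3 - 3*b^2 + w^2*(-28*b - 28) + w*(25*b^2 + 25*b)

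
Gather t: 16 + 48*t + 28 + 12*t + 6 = 60*t + 50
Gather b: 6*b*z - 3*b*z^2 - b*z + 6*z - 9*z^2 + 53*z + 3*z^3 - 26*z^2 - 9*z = b*(-3*z^2 + 5*z) + 3*z^3 - 35*z^2 + 50*z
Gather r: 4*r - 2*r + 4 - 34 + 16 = 2*r - 14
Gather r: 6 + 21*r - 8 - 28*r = -7*r - 2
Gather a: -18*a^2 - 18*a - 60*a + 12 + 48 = -18*a^2 - 78*a + 60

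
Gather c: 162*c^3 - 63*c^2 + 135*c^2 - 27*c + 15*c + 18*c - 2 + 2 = 162*c^3 + 72*c^2 + 6*c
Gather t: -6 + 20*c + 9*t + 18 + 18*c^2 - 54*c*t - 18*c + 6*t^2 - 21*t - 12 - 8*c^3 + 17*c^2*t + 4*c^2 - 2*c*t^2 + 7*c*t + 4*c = -8*c^3 + 22*c^2 + 6*c + t^2*(6 - 2*c) + t*(17*c^2 - 47*c - 12)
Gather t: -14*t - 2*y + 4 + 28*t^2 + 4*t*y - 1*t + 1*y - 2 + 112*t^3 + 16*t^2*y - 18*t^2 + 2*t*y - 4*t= 112*t^3 + t^2*(16*y + 10) + t*(6*y - 19) - y + 2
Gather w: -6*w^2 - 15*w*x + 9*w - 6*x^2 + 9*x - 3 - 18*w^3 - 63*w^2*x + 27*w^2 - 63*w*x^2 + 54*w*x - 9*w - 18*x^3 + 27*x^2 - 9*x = -18*w^3 + w^2*(21 - 63*x) + w*(-63*x^2 + 39*x) - 18*x^3 + 21*x^2 - 3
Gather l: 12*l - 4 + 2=12*l - 2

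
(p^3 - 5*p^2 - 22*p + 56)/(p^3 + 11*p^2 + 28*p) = (p^2 - 9*p + 14)/(p*(p + 7))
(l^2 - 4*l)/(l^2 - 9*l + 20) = l/(l - 5)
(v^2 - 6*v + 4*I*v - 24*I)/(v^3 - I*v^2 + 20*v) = (v - 6)/(v*(v - 5*I))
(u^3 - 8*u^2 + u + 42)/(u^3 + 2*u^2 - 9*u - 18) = (u - 7)/(u + 3)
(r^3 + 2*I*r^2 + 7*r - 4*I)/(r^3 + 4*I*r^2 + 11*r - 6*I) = (r + 4*I)/(r + 6*I)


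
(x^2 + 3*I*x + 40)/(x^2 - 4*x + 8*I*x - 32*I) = (x - 5*I)/(x - 4)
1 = 1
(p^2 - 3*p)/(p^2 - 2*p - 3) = p/(p + 1)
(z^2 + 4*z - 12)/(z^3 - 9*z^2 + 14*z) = (z + 6)/(z*(z - 7))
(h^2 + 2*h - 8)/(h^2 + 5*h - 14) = (h + 4)/(h + 7)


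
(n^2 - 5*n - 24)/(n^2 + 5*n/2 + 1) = 2*(n^2 - 5*n - 24)/(2*n^2 + 5*n + 2)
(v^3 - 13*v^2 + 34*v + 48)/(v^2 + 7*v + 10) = (v^3 - 13*v^2 + 34*v + 48)/(v^2 + 7*v + 10)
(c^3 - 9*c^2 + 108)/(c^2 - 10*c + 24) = (c^2 - 3*c - 18)/(c - 4)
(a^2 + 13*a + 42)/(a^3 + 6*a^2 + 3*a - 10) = (a^2 + 13*a + 42)/(a^3 + 6*a^2 + 3*a - 10)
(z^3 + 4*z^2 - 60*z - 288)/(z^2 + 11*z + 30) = (z^2 - 2*z - 48)/(z + 5)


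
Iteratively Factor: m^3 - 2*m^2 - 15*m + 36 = (m - 3)*(m^2 + m - 12) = (m - 3)*(m + 4)*(m - 3)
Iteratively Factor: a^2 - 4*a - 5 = (a - 5)*(a + 1)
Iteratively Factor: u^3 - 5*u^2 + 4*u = (u)*(u^2 - 5*u + 4) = u*(u - 4)*(u - 1)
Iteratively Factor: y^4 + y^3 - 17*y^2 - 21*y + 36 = (y + 3)*(y^3 - 2*y^2 - 11*y + 12) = (y + 3)^2*(y^2 - 5*y + 4) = (y - 4)*(y + 3)^2*(y - 1)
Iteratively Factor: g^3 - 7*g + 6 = (g - 1)*(g^2 + g - 6) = (g - 2)*(g - 1)*(g + 3)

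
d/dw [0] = 0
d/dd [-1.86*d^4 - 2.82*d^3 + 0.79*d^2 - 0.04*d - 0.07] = -7.44*d^3 - 8.46*d^2 + 1.58*d - 0.04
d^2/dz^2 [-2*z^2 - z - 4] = -4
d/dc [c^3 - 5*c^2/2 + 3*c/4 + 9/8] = 3*c^2 - 5*c + 3/4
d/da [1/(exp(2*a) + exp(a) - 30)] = (-2*exp(a) - 1)*exp(a)/(exp(2*a) + exp(a) - 30)^2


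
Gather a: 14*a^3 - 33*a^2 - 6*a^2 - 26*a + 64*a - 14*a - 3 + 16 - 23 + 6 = 14*a^3 - 39*a^2 + 24*a - 4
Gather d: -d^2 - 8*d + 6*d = -d^2 - 2*d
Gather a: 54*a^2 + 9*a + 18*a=54*a^2 + 27*a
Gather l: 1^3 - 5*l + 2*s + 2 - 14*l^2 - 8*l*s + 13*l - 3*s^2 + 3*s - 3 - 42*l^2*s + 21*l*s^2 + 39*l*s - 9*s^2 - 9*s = l^2*(-42*s - 14) + l*(21*s^2 + 31*s + 8) - 12*s^2 - 4*s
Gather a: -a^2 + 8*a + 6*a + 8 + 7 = -a^2 + 14*a + 15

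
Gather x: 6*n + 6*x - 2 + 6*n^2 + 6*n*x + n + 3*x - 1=6*n^2 + 7*n + x*(6*n + 9) - 3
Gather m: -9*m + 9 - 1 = 8 - 9*m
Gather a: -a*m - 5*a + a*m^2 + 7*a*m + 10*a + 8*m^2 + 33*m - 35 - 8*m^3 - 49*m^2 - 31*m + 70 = a*(m^2 + 6*m + 5) - 8*m^3 - 41*m^2 + 2*m + 35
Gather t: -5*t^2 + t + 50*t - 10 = -5*t^2 + 51*t - 10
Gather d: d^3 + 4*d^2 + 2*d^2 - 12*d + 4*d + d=d^3 + 6*d^2 - 7*d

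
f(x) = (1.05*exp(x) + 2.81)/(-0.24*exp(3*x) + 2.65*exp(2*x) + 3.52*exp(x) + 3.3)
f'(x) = (1.05*exp(x) + 2.81)*(0.72*exp(3*x) - 5.3*exp(2*x) - 3.52*exp(x))/(-0.24*exp(3*x) + 2.65*exp(2*x) + 3.52*exp(x) + 3.3)^2 + 1.05*exp(x)/(-0.24*exp(3*x) + 2.65*exp(2*x) + 3.52*exp(x) + 3.3)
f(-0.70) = 0.59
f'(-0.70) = -0.22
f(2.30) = 0.21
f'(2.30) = 0.66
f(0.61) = 0.27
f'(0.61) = -0.21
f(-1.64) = 0.74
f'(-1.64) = -0.11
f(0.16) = 0.38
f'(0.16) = -0.25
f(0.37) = 0.33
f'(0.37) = -0.23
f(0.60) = 0.28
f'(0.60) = -0.21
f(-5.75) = 0.85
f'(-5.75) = -0.00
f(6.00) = 0.00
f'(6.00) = 0.00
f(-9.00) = 0.85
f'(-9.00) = 0.00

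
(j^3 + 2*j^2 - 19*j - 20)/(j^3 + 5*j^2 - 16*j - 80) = (j + 1)/(j + 4)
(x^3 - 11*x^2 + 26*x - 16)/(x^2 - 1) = (x^2 - 10*x + 16)/(x + 1)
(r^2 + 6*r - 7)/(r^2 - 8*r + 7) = (r + 7)/(r - 7)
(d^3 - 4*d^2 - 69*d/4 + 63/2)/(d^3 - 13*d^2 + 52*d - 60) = (d^2 + 2*d - 21/4)/(d^2 - 7*d + 10)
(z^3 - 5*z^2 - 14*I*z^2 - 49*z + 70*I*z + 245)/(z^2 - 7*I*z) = z - 5 - 7*I + 35*I/z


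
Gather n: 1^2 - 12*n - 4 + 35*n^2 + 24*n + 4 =35*n^2 + 12*n + 1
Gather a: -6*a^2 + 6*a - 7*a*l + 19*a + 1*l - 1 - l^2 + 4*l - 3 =-6*a^2 + a*(25 - 7*l) - l^2 + 5*l - 4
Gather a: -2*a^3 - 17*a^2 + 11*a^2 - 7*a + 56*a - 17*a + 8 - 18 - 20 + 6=-2*a^3 - 6*a^2 + 32*a - 24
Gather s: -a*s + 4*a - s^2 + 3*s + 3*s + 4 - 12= 4*a - s^2 + s*(6 - a) - 8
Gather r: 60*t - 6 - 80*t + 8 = 2 - 20*t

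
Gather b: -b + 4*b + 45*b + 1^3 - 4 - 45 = 48*b - 48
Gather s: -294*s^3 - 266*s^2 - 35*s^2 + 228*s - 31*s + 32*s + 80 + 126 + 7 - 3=-294*s^3 - 301*s^2 + 229*s + 210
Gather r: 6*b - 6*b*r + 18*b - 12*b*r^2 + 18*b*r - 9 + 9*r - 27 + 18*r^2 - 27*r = 24*b + r^2*(18 - 12*b) + r*(12*b - 18) - 36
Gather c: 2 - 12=-10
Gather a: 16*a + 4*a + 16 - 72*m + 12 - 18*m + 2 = 20*a - 90*m + 30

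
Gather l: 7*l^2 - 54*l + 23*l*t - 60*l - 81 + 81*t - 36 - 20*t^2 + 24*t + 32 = 7*l^2 + l*(23*t - 114) - 20*t^2 + 105*t - 85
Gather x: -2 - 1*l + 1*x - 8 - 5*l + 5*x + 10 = -6*l + 6*x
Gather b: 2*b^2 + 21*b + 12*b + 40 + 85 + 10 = 2*b^2 + 33*b + 135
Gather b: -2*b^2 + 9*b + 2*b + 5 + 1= -2*b^2 + 11*b + 6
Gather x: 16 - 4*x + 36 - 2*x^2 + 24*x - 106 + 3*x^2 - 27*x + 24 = x^2 - 7*x - 30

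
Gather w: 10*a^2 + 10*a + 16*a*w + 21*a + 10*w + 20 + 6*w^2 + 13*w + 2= 10*a^2 + 31*a + 6*w^2 + w*(16*a + 23) + 22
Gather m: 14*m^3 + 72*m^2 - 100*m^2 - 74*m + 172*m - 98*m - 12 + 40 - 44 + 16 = 14*m^3 - 28*m^2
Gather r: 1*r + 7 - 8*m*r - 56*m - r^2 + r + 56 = -56*m - r^2 + r*(2 - 8*m) + 63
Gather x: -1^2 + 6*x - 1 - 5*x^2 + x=-5*x^2 + 7*x - 2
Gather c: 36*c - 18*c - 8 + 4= 18*c - 4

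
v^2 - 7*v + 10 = (v - 5)*(v - 2)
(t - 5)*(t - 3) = t^2 - 8*t + 15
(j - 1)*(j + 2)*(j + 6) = j^3 + 7*j^2 + 4*j - 12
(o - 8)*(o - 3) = o^2 - 11*o + 24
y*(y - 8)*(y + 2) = y^3 - 6*y^2 - 16*y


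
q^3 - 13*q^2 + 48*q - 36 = (q - 6)^2*(q - 1)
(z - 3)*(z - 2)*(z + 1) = z^3 - 4*z^2 + z + 6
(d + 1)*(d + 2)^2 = d^3 + 5*d^2 + 8*d + 4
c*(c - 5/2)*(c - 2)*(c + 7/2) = c^4 - c^3 - 43*c^2/4 + 35*c/2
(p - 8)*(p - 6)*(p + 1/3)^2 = p^4 - 40*p^3/3 + 349*p^2/9 + 274*p/9 + 16/3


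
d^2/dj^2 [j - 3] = 0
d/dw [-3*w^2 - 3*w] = -6*w - 3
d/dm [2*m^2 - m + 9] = 4*m - 1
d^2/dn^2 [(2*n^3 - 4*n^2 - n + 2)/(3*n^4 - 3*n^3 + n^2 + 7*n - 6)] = 4*(9*n^9 - 54*n^8 + 18*n^7 - 30*n^6 + 378*n^5 - 549*n^4 + 238*n^3 - 60*n^2 + 66*n - 38)/(27*n^12 - 81*n^11 + 108*n^10 + 108*n^9 - 504*n^8 + 630*n^7 + 46*n^6 - 1068*n^5 + 1209*n^4 - 233*n^3 - 774*n^2 + 756*n - 216)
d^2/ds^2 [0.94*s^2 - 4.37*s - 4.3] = 1.88000000000000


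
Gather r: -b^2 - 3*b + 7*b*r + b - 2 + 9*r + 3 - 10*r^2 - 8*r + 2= -b^2 - 2*b - 10*r^2 + r*(7*b + 1) + 3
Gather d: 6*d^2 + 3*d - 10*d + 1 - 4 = 6*d^2 - 7*d - 3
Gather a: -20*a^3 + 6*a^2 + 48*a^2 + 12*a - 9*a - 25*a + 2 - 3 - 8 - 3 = -20*a^3 + 54*a^2 - 22*a - 12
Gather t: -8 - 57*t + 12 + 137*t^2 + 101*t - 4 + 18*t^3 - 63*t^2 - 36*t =18*t^3 + 74*t^2 + 8*t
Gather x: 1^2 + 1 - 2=0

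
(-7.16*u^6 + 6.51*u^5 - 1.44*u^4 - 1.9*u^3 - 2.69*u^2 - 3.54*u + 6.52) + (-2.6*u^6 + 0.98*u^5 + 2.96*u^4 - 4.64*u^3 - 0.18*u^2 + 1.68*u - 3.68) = -9.76*u^6 + 7.49*u^5 + 1.52*u^4 - 6.54*u^3 - 2.87*u^2 - 1.86*u + 2.84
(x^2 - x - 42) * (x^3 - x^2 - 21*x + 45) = x^5 - 2*x^4 - 62*x^3 + 108*x^2 + 837*x - 1890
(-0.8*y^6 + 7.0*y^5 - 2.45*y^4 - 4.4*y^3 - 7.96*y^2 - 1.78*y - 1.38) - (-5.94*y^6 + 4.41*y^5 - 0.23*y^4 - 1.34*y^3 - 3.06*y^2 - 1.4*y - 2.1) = 5.14*y^6 + 2.59*y^5 - 2.22*y^4 - 3.06*y^3 - 4.9*y^2 - 0.38*y + 0.72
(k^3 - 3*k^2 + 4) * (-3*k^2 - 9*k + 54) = -3*k^5 + 81*k^3 - 174*k^2 - 36*k + 216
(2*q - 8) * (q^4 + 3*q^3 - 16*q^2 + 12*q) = 2*q^5 - 2*q^4 - 56*q^3 + 152*q^2 - 96*q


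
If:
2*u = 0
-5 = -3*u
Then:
No Solution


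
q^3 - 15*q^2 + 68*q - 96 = (q - 8)*(q - 4)*(q - 3)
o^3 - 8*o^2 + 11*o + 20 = (o - 5)*(o - 4)*(o + 1)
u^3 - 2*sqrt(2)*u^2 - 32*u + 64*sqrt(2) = (u - 4*sqrt(2))*(u - 2*sqrt(2))*(u + 4*sqrt(2))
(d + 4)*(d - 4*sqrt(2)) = d^2 - 4*sqrt(2)*d + 4*d - 16*sqrt(2)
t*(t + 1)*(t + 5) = t^3 + 6*t^2 + 5*t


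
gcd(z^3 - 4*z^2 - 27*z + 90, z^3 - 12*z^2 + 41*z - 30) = z - 6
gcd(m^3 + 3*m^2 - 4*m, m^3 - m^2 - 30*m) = m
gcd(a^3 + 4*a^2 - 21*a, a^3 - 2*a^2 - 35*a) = a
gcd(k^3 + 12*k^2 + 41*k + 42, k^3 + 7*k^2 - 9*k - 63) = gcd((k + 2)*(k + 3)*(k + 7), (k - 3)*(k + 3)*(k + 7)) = k^2 + 10*k + 21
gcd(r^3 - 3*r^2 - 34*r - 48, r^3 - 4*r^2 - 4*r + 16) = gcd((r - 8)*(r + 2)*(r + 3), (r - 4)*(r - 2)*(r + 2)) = r + 2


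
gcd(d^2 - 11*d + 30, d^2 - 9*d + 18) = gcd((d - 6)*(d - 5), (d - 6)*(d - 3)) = d - 6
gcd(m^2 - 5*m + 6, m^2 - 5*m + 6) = m^2 - 5*m + 6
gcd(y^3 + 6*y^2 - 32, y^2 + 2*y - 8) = y^2 + 2*y - 8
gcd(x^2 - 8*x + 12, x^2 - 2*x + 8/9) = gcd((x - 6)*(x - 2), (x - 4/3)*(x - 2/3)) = 1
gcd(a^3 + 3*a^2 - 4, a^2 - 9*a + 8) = a - 1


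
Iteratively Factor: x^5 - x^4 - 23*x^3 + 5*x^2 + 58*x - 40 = (x + 2)*(x^4 - 3*x^3 - 17*x^2 + 39*x - 20) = (x + 2)*(x + 4)*(x^3 - 7*x^2 + 11*x - 5) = (x - 5)*(x + 2)*(x + 4)*(x^2 - 2*x + 1) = (x - 5)*(x - 1)*(x + 2)*(x + 4)*(x - 1)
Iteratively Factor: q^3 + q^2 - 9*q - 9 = (q - 3)*(q^2 + 4*q + 3) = (q - 3)*(q + 3)*(q + 1)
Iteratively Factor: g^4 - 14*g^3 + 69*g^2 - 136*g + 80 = (g - 5)*(g^3 - 9*g^2 + 24*g - 16) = (g - 5)*(g - 4)*(g^2 - 5*g + 4) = (g - 5)*(g - 4)*(g - 1)*(g - 4)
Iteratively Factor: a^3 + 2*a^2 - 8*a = (a)*(a^2 + 2*a - 8) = a*(a + 4)*(a - 2)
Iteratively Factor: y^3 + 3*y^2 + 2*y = (y)*(y^2 + 3*y + 2) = y*(y + 2)*(y + 1)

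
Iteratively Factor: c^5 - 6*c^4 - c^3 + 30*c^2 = (c + 2)*(c^4 - 8*c^3 + 15*c^2) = c*(c + 2)*(c^3 - 8*c^2 + 15*c) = c*(c - 3)*(c + 2)*(c^2 - 5*c) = c^2*(c - 3)*(c + 2)*(c - 5)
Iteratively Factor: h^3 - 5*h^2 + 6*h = (h - 3)*(h^2 - 2*h) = h*(h - 3)*(h - 2)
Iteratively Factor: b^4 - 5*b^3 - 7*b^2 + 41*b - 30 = (b - 1)*(b^3 - 4*b^2 - 11*b + 30) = (b - 1)*(b + 3)*(b^2 - 7*b + 10) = (b - 2)*(b - 1)*(b + 3)*(b - 5)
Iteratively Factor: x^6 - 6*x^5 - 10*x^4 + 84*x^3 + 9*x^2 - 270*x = (x - 3)*(x^5 - 3*x^4 - 19*x^3 + 27*x^2 + 90*x) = (x - 3)*(x + 3)*(x^4 - 6*x^3 - x^2 + 30*x) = (x - 5)*(x - 3)*(x + 3)*(x^3 - x^2 - 6*x) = x*(x - 5)*(x - 3)*(x + 3)*(x^2 - x - 6) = x*(x - 5)*(x - 3)*(x + 2)*(x + 3)*(x - 3)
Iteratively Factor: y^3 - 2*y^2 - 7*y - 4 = (y - 4)*(y^2 + 2*y + 1) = (y - 4)*(y + 1)*(y + 1)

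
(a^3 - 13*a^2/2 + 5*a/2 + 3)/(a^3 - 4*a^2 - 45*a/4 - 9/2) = 2*(a - 1)/(2*a + 3)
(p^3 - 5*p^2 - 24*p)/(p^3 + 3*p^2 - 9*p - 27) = p*(p - 8)/(p^2 - 9)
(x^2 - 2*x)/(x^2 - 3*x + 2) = x/(x - 1)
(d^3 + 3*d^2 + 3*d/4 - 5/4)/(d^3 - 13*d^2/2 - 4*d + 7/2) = (d + 5/2)/(d - 7)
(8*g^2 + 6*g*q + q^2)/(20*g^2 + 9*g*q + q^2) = (2*g + q)/(5*g + q)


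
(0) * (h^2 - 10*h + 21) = 0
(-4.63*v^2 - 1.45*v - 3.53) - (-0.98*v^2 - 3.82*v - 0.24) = -3.65*v^2 + 2.37*v - 3.29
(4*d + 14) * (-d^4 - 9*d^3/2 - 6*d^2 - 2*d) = -4*d^5 - 32*d^4 - 87*d^3 - 92*d^2 - 28*d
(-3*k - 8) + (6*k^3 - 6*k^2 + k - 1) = 6*k^3 - 6*k^2 - 2*k - 9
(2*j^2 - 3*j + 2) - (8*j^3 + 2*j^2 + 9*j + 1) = -8*j^3 - 12*j + 1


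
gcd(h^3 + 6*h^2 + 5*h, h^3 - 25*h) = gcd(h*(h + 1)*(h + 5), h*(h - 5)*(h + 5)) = h^2 + 5*h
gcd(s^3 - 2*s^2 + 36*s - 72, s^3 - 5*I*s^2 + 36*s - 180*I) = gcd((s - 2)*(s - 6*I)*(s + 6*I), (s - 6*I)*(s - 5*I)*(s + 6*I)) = s^2 + 36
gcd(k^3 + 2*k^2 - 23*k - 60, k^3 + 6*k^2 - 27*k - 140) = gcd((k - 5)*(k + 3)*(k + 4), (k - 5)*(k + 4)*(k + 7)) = k^2 - k - 20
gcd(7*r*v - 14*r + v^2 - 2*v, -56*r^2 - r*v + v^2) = 7*r + v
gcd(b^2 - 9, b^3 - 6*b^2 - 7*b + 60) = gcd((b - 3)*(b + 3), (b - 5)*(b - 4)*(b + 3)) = b + 3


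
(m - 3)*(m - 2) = m^2 - 5*m + 6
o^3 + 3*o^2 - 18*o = o*(o - 3)*(o + 6)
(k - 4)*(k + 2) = k^2 - 2*k - 8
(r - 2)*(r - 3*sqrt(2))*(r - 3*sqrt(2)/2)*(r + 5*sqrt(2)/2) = r^4 - 2*sqrt(2)*r^3 - 2*r^3 - 27*r^2/2 + 4*sqrt(2)*r^2 + 27*r + 45*sqrt(2)*r/2 - 45*sqrt(2)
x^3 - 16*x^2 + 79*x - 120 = (x - 8)*(x - 5)*(x - 3)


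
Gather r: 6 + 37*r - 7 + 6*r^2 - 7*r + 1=6*r^2 + 30*r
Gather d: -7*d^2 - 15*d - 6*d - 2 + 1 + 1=-7*d^2 - 21*d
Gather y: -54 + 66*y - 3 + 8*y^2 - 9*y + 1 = 8*y^2 + 57*y - 56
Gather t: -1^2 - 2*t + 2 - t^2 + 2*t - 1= -t^2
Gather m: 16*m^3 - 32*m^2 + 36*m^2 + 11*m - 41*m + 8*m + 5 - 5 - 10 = 16*m^3 + 4*m^2 - 22*m - 10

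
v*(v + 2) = v^2 + 2*v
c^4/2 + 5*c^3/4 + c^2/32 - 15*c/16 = c*(c/2 + 1)*(c - 3/4)*(c + 5/4)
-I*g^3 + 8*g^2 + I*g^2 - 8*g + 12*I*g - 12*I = (g + 2*I)*(g + 6*I)*(-I*g + I)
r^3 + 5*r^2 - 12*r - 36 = (r - 3)*(r + 2)*(r + 6)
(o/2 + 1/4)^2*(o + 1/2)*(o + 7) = o^4/4 + 17*o^3/8 + 45*o^2/16 + 43*o/32 + 7/32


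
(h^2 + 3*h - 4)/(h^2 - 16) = (h - 1)/(h - 4)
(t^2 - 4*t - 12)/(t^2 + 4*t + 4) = (t - 6)/(t + 2)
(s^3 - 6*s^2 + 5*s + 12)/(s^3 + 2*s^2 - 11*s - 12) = (s - 4)/(s + 4)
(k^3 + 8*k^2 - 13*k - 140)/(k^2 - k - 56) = (k^2 + k - 20)/(k - 8)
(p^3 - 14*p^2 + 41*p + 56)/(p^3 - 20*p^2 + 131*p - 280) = (p + 1)/(p - 5)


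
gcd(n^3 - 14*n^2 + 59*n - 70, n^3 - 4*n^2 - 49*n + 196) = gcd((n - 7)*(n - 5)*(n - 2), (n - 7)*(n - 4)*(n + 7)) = n - 7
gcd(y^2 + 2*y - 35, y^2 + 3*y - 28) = y + 7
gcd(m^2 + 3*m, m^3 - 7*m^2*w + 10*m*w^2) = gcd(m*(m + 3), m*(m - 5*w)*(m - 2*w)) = m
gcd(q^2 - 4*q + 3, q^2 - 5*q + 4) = q - 1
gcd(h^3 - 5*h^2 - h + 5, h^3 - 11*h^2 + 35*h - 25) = h^2 - 6*h + 5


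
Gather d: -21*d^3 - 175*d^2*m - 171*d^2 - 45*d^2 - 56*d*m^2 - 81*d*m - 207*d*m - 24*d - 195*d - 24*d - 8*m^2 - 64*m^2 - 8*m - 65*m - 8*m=-21*d^3 + d^2*(-175*m - 216) + d*(-56*m^2 - 288*m - 243) - 72*m^2 - 81*m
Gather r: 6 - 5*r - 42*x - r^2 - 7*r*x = -r^2 + r*(-7*x - 5) - 42*x + 6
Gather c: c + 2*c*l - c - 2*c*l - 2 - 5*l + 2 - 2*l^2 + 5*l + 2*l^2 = 0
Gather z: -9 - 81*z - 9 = -81*z - 18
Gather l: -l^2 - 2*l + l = -l^2 - l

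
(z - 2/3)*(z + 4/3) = z^2 + 2*z/3 - 8/9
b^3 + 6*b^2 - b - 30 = (b - 2)*(b + 3)*(b + 5)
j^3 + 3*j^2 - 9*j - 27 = (j - 3)*(j + 3)^2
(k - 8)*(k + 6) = k^2 - 2*k - 48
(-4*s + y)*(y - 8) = -4*s*y + 32*s + y^2 - 8*y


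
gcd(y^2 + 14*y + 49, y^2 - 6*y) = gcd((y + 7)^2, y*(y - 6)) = 1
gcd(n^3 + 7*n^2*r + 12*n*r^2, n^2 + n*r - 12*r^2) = n + 4*r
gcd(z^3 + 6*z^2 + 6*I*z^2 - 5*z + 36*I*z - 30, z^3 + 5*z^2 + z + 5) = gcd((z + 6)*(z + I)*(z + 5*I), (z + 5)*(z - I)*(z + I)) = z + I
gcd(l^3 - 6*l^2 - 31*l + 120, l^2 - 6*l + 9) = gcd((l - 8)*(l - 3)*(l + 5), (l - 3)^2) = l - 3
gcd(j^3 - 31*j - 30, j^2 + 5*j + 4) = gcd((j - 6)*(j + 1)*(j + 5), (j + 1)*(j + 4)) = j + 1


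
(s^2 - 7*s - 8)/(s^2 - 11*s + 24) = (s + 1)/(s - 3)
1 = 1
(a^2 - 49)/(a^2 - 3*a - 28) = (a + 7)/(a + 4)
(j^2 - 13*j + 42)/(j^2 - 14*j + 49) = (j - 6)/(j - 7)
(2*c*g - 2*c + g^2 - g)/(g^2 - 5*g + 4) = (2*c + g)/(g - 4)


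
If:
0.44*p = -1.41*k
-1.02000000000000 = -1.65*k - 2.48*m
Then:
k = -0.312056737588652*p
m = 0.207618393960192*p + 0.411290322580645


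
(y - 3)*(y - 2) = y^2 - 5*y + 6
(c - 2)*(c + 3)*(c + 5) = c^3 + 6*c^2 - c - 30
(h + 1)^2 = h^2 + 2*h + 1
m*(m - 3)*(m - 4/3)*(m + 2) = m^4 - 7*m^3/3 - 14*m^2/3 + 8*m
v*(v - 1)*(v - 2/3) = v^3 - 5*v^2/3 + 2*v/3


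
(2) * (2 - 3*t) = 4 - 6*t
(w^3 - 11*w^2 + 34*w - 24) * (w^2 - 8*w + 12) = w^5 - 19*w^4 + 134*w^3 - 428*w^2 + 600*w - 288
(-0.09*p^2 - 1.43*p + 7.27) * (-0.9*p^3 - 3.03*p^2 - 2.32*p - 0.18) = 0.081*p^5 + 1.5597*p^4 - 2.0013*p^3 - 18.6943*p^2 - 16.609*p - 1.3086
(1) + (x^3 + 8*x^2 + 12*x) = x^3 + 8*x^2 + 12*x + 1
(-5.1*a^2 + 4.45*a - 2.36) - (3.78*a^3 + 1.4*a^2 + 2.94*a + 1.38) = -3.78*a^3 - 6.5*a^2 + 1.51*a - 3.74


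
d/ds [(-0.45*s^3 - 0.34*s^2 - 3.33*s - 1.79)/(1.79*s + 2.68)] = (-1.611*s^3 - 4.2266*s^2 - 1.8224*s - 5.7203)/(3.2041*s^2 + 9.5944*s + 7.1824)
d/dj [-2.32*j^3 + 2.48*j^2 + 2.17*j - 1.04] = -6.96*j^2 + 4.96*j + 2.17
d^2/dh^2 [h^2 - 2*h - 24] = 2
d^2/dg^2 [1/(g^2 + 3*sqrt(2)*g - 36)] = 2*(-g^2 - 3*sqrt(2)*g + (2*g + 3*sqrt(2))^2 + 36)/(g^2 + 3*sqrt(2)*g - 36)^3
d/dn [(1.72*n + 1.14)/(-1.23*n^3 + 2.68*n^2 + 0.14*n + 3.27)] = (4.2312*n^3 - 0.403*n^2 - 6.1104*n + 5.4648)/(1.5129*n^6 - 6.5928*n^5 + 6.838*n^4 - 7.2938*n^3 + 17.5468*n^2 + 0.9156*n + 10.6929)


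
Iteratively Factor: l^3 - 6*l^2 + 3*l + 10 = (l - 5)*(l^2 - l - 2) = (l - 5)*(l + 1)*(l - 2)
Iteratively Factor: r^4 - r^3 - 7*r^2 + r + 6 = (r + 1)*(r^3 - 2*r^2 - 5*r + 6) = (r - 3)*(r + 1)*(r^2 + r - 2) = (r - 3)*(r - 1)*(r + 1)*(r + 2)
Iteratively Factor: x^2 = (x)*(x)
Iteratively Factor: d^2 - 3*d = (d)*(d - 3)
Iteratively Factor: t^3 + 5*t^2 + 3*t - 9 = (t + 3)*(t^2 + 2*t - 3) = (t + 3)^2*(t - 1)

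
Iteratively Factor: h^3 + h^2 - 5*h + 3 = (h + 3)*(h^2 - 2*h + 1) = (h - 1)*(h + 3)*(h - 1)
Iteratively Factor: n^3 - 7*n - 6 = (n - 3)*(n^2 + 3*n + 2) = (n - 3)*(n + 1)*(n + 2)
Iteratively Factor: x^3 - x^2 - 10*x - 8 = (x + 2)*(x^2 - 3*x - 4) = (x + 1)*(x + 2)*(x - 4)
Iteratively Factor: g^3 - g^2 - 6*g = (g - 3)*(g^2 + 2*g) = (g - 3)*(g + 2)*(g)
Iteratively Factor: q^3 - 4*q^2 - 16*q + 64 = (q + 4)*(q^2 - 8*q + 16) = (q - 4)*(q + 4)*(q - 4)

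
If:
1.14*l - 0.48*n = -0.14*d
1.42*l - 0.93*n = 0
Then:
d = -1.90442655935614*n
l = 0.654929577464789*n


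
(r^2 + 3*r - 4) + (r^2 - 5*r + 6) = 2*r^2 - 2*r + 2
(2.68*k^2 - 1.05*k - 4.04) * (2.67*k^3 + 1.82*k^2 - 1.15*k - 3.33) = 7.1556*k^5 + 2.0741*k^4 - 15.7798*k^3 - 15.0697*k^2 + 8.1425*k + 13.4532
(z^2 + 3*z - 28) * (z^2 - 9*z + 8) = z^4 - 6*z^3 - 47*z^2 + 276*z - 224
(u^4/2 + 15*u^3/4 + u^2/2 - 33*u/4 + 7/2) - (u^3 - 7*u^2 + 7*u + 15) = u^4/2 + 11*u^3/4 + 15*u^2/2 - 61*u/4 - 23/2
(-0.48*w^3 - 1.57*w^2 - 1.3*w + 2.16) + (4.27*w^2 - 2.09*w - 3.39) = -0.48*w^3 + 2.7*w^2 - 3.39*w - 1.23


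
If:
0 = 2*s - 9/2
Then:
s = 9/4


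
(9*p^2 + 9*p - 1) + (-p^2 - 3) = 8*p^2 + 9*p - 4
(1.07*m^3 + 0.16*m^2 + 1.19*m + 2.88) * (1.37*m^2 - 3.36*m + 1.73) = 1.4659*m^5 - 3.376*m^4 + 2.9438*m^3 + 0.224000000000001*m^2 - 7.6181*m + 4.9824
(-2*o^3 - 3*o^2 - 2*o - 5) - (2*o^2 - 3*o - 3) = -2*o^3 - 5*o^2 + o - 2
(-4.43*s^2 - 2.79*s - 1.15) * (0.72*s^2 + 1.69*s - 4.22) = -3.1896*s^4 - 9.4955*s^3 + 13.1515*s^2 + 9.8303*s + 4.853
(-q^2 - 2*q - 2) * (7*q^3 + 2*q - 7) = -7*q^5 - 14*q^4 - 16*q^3 + 3*q^2 + 10*q + 14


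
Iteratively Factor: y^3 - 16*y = (y - 4)*(y^2 + 4*y) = (y - 4)*(y + 4)*(y)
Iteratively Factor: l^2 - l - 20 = (l + 4)*(l - 5)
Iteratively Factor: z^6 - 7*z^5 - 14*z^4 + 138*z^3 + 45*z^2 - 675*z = (z - 3)*(z^5 - 4*z^4 - 26*z^3 + 60*z^2 + 225*z) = z*(z - 3)*(z^4 - 4*z^3 - 26*z^2 + 60*z + 225) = z*(z - 5)*(z - 3)*(z^3 + z^2 - 21*z - 45) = z*(z - 5)*(z - 3)*(z + 3)*(z^2 - 2*z - 15) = z*(z - 5)*(z - 3)*(z + 3)^2*(z - 5)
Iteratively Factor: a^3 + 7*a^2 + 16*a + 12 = (a + 2)*(a^2 + 5*a + 6) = (a + 2)^2*(a + 3)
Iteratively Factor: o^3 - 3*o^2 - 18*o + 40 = (o - 5)*(o^2 + 2*o - 8) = (o - 5)*(o + 4)*(o - 2)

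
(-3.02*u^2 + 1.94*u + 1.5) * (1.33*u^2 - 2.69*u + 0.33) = -4.0166*u^4 + 10.704*u^3 - 4.2202*u^2 - 3.3948*u + 0.495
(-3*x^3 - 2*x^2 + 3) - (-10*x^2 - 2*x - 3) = -3*x^3 + 8*x^2 + 2*x + 6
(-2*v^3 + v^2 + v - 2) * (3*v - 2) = -6*v^4 + 7*v^3 + v^2 - 8*v + 4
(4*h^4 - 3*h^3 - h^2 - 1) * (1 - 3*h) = -12*h^5 + 13*h^4 - h^2 + 3*h - 1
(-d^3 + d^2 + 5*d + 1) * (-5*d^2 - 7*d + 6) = 5*d^5 + 2*d^4 - 38*d^3 - 34*d^2 + 23*d + 6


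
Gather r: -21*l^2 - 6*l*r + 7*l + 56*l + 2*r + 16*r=-21*l^2 + 63*l + r*(18 - 6*l)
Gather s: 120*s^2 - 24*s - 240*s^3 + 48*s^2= -240*s^3 + 168*s^2 - 24*s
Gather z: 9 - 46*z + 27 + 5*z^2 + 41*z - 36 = 5*z^2 - 5*z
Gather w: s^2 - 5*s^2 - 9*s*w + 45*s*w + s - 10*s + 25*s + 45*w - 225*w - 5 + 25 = -4*s^2 + 16*s + w*(36*s - 180) + 20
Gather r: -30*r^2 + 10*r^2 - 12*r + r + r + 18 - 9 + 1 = -20*r^2 - 10*r + 10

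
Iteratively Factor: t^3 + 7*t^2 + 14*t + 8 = (t + 1)*(t^2 + 6*t + 8) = (t + 1)*(t + 2)*(t + 4)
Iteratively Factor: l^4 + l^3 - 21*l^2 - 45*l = (l)*(l^3 + l^2 - 21*l - 45) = l*(l + 3)*(l^2 - 2*l - 15) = l*(l + 3)^2*(l - 5)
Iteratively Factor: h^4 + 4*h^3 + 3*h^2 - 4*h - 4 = (h - 1)*(h^3 + 5*h^2 + 8*h + 4) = (h - 1)*(h + 1)*(h^2 + 4*h + 4) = (h - 1)*(h + 1)*(h + 2)*(h + 2)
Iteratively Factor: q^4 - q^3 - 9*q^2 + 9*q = (q - 3)*(q^3 + 2*q^2 - 3*q) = (q - 3)*(q + 3)*(q^2 - q) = (q - 3)*(q - 1)*(q + 3)*(q)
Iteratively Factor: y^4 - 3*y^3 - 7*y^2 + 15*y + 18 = (y - 3)*(y^3 - 7*y - 6) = (y - 3)*(y + 1)*(y^2 - y - 6) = (y - 3)^2*(y + 1)*(y + 2)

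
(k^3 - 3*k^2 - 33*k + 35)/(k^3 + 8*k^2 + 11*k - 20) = (k - 7)/(k + 4)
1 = 1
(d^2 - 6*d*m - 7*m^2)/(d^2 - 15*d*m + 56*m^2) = (d + m)/(d - 8*m)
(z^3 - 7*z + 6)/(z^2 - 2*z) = z + 2 - 3/z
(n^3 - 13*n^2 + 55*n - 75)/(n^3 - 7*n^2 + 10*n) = (n^2 - 8*n + 15)/(n*(n - 2))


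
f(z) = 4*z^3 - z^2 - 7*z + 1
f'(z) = 12*z^2 - 2*z - 7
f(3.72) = 167.04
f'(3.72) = 151.62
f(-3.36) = -138.50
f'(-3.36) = 135.20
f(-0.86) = 3.74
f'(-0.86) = 3.60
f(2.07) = 17.70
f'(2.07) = 40.28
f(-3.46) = -152.44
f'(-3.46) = 143.58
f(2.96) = 75.26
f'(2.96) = 92.22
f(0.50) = -2.25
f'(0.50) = -5.00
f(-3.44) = -149.58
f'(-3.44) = 141.88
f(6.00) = 787.00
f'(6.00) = 413.00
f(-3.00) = -95.00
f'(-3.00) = 107.00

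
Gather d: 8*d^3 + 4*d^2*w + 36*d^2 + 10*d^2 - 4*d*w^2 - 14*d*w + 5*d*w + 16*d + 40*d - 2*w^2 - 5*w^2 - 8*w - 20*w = 8*d^3 + d^2*(4*w + 46) + d*(-4*w^2 - 9*w + 56) - 7*w^2 - 28*w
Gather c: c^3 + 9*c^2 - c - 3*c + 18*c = c^3 + 9*c^2 + 14*c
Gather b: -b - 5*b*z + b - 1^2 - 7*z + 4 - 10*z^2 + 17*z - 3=-5*b*z - 10*z^2 + 10*z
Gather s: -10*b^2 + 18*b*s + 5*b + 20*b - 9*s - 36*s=-10*b^2 + 25*b + s*(18*b - 45)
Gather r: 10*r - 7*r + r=4*r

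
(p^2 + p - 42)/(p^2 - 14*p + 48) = (p + 7)/(p - 8)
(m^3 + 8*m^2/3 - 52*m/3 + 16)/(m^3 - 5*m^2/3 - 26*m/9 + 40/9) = 3*(m + 6)/(3*m + 5)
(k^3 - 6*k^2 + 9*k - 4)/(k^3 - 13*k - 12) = (k^2 - 2*k + 1)/(k^2 + 4*k + 3)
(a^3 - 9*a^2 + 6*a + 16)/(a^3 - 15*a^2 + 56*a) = (a^2 - a - 2)/(a*(a - 7))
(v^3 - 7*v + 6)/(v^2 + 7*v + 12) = (v^2 - 3*v + 2)/(v + 4)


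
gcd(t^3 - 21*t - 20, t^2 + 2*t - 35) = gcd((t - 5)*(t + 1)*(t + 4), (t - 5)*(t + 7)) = t - 5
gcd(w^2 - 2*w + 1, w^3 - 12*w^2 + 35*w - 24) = w - 1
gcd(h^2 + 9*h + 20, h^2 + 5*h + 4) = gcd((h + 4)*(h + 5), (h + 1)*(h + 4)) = h + 4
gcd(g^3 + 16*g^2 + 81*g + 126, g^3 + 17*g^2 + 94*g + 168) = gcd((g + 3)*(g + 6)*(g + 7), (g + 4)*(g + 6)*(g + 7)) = g^2 + 13*g + 42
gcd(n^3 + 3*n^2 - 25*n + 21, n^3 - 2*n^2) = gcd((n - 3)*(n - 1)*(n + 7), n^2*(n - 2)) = 1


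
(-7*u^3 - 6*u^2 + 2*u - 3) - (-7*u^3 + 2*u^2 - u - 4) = -8*u^2 + 3*u + 1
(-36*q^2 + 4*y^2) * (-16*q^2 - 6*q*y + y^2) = 576*q^4 + 216*q^3*y - 100*q^2*y^2 - 24*q*y^3 + 4*y^4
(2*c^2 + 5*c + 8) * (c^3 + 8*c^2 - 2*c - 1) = 2*c^5 + 21*c^4 + 44*c^3 + 52*c^2 - 21*c - 8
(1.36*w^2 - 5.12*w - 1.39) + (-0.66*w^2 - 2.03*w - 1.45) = 0.7*w^2 - 7.15*w - 2.84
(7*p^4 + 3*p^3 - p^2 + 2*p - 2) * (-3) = -21*p^4 - 9*p^3 + 3*p^2 - 6*p + 6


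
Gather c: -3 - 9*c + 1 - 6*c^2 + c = -6*c^2 - 8*c - 2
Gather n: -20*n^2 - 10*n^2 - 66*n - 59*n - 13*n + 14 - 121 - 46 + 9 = -30*n^2 - 138*n - 144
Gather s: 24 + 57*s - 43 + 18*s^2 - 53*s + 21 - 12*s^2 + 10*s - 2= 6*s^2 + 14*s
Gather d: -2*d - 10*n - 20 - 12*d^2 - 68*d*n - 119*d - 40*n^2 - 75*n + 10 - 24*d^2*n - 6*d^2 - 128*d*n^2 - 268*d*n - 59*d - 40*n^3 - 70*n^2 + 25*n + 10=d^2*(-24*n - 18) + d*(-128*n^2 - 336*n - 180) - 40*n^3 - 110*n^2 - 60*n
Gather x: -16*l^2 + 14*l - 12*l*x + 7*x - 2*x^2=-16*l^2 + 14*l - 2*x^2 + x*(7 - 12*l)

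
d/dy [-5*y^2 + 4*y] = 4 - 10*y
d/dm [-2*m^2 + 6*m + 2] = 6 - 4*m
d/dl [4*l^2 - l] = 8*l - 1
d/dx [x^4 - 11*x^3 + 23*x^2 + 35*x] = 4*x^3 - 33*x^2 + 46*x + 35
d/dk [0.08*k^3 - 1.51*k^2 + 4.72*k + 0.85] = 0.24*k^2 - 3.02*k + 4.72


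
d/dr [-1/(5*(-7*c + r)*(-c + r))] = ((-7*c + r)*(c - r)^2 + (-c + r)*(7*c - r)^2)/(5*(c - r)^3*(7*c - r)^3)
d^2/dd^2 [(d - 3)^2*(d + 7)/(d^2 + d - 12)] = -42/(d^3 + 12*d^2 + 48*d + 64)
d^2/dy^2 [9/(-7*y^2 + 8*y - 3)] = 18*(49*y^2 - 56*y - 4*(7*y - 4)^2 + 21)/(7*y^2 - 8*y + 3)^3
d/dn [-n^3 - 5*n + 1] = -3*n^2 - 5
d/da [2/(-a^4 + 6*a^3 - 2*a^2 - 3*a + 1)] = 2*(4*a^3 - 18*a^2 + 4*a + 3)/(a^4 - 6*a^3 + 2*a^2 + 3*a - 1)^2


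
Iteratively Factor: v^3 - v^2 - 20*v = (v + 4)*(v^2 - 5*v) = v*(v + 4)*(v - 5)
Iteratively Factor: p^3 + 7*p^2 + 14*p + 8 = (p + 1)*(p^2 + 6*p + 8) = (p + 1)*(p + 4)*(p + 2)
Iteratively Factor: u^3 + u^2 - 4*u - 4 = (u + 2)*(u^2 - u - 2) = (u - 2)*(u + 2)*(u + 1)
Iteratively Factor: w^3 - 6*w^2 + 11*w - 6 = (w - 2)*(w^2 - 4*w + 3) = (w - 3)*(w - 2)*(w - 1)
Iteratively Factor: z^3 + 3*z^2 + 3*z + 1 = (z + 1)*(z^2 + 2*z + 1) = (z + 1)^2*(z + 1)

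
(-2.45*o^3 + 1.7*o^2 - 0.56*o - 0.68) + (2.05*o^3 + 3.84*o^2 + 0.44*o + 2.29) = -0.4*o^3 + 5.54*o^2 - 0.12*o + 1.61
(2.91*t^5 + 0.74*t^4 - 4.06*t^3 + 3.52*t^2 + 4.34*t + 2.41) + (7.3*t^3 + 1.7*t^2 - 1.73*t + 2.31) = 2.91*t^5 + 0.74*t^4 + 3.24*t^3 + 5.22*t^2 + 2.61*t + 4.72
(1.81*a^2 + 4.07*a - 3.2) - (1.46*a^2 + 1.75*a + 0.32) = 0.35*a^2 + 2.32*a - 3.52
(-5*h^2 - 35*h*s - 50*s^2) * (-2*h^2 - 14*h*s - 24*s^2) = 10*h^4 + 140*h^3*s + 710*h^2*s^2 + 1540*h*s^3 + 1200*s^4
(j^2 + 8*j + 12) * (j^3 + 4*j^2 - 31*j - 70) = j^5 + 12*j^4 + 13*j^3 - 270*j^2 - 932*j - 840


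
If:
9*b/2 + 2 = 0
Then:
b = -4/9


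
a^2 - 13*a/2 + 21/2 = (a - 7/2)*(a - 3)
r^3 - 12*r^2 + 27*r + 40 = (r - 8)*(r - 5)*(r + 1)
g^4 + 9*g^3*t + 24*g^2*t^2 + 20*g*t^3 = g*(g + 2*t)^2*(g + 5*t)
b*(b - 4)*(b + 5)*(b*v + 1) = b^4*v + b^3*v + b^3 - 20*b^2*v + b^2 - 20*b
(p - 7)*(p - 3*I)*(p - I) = p^3 - 7*p^2 - 4*I*p^2 - 3*p + 28*I*p + 21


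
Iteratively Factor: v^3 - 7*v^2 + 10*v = (v - 2)*(v^2 - 5*v) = v*(v - 2)*(v - 5)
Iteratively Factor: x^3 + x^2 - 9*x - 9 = (x - 3)*(x^2 + 4*x + 3) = (x - 3)*(x + 1)*(x + 3)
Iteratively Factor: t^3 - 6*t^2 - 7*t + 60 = (t - 5)*(t^2 - t - 12) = (t - 5)*(t + 3)*(t - 4)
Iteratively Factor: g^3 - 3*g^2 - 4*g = (g)*(g^2 - 3*g - 4) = g*(g + 1)*(g - 4)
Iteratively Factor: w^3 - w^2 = (w)*(w^2 - w) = w^2*(w - 1)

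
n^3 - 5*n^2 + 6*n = n*(n - 3)*(n - 2)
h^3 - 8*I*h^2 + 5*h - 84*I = (h - 7*I)*(h - 4*I)*(h + 3*I)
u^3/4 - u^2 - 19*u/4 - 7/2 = (u/4 + 1/2)*(u - 7)*(u + 1)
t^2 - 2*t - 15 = (t - 5)*(t + 3)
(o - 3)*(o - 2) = o^2 - 5*o + 6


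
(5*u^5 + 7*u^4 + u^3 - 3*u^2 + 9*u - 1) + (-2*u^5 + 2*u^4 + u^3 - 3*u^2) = 3*u^5 + 9*u^4 + 2*u^3 - 6*u^2 + 9*u - 1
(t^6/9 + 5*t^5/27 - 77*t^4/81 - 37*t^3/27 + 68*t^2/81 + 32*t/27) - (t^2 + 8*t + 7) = t^6/9 + 5*t^5/27 - 77*t^4/81 - 37*t^3/27 - 13*t^2/81 - 184*t/27 - 7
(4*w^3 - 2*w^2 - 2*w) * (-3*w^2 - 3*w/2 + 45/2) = -12*w^5 + 99*w^3 - 42*w^2 - 45*w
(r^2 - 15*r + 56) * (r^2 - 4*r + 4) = r^4 - 19*r^3 + 120*r^2 - 284*r + 224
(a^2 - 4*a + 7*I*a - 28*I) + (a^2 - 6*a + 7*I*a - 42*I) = 2*a^2 - 10*a + 14*I*a - 70*I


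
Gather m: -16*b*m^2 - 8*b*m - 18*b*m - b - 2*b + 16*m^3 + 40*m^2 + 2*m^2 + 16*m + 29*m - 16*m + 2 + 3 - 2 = -3*b + 16*m^3 + m^2*(42 - 16*b) + m*(29 - 26*b) + 3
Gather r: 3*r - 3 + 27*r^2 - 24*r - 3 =27*r^2 - 21*r - 6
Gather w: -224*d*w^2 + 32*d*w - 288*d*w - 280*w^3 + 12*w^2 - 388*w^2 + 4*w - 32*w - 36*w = -280*w^3 + w^2*(-224*d - 376) + w*(-256*d - 64)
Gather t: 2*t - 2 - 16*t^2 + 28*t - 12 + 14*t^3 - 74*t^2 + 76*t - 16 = 14*t^3 - 90*t^2 + 106*t - 30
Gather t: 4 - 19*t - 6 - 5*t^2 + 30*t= -5*t^2 + 11*t - 2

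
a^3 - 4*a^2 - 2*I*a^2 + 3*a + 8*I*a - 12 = (a - 4)*(a - 3*I)*(a + I)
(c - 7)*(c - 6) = c^2 - 13*c + 42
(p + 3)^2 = p^2 + 6*p + 9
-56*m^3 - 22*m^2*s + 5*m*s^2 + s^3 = (-4*m + s)*(2*m + s)*(7*m + s)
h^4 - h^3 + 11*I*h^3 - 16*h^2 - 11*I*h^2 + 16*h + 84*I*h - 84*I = (h - 1)*(h - 2*I)*(h + 6*I)*(h + 7*I)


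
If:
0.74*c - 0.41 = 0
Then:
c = 0.55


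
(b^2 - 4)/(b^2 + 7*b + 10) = (b - 2)/(b + 5)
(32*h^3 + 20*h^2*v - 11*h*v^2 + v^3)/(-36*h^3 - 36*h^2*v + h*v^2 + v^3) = (32*h^2 - 12*h*v + v^2)/(-36*h^2 + v^2)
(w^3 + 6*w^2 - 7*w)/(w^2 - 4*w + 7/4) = 4*w*(w^2 + 6*w - 7)/(4*w^2 - 16*w + 7)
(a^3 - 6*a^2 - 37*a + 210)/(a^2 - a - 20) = (a^2 - a - 42)/(a + 4)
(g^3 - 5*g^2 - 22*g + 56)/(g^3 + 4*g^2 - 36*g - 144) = (g^2 - 9*g + 14)/(g^2 - 36)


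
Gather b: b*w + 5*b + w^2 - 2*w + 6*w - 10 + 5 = b*(w + 5) + w^2 + 4*w - 5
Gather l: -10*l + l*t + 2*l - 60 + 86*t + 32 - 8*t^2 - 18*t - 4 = l*(t - 8) - 8*t^2 + 68*t - 32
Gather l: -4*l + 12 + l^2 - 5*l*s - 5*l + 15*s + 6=l^2 + l*(-5*s - 9) + 15*s + 18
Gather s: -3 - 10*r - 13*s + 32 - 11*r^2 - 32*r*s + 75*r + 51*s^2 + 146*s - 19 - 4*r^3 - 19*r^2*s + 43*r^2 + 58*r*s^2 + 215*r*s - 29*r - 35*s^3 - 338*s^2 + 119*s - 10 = -4*r^3 + 32*r^2 + 36*r - 35*s^3 + s^2*(58*r - 287) + s*(-19*r^2 + 183*r + 252)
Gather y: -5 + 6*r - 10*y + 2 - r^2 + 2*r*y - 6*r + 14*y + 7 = -r^2 + y*(2*r + 4) + 4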